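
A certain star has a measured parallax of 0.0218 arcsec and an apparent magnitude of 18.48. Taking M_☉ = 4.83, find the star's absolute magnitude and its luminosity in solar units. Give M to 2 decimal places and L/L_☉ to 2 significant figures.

M ≈ 15.17; L/L_☉ ≈ 7.3×10^-5

d = 1/p = 1/0.0218″ = 45.87 pc
M = m − 5 log₁₀ d + 5 = 18.48 − 5·1.6615 + 5 = 15.172
M − M_☉ = 15.172 − 4.83 = 10.342
L/L_☉ = 10^(−0.4 × 10.342) = 7.296×10^-5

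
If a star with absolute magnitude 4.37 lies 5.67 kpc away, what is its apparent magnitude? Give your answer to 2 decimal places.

m ≈ 18.14

d = 5.67 kpc = 5670 pc
m = M + 5 log₁₀ d − 5 = 4.37 + 5·3.7536 − 5 = 18.138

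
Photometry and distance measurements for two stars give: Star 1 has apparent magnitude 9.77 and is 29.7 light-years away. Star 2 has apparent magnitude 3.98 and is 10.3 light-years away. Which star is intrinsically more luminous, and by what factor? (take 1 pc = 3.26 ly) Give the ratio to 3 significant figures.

Star 2 is more luminous, by a factor of 24.9.

Star 1: d = 29.7 ly / 3.26 = 9.110 pc
Star 1: M = m − 5 log₁₀ d + 5 = 9.77 − 5·0.9595 + 5 = 9.972
Star 2: d = 10.3 ly / 3.26 = 3.160 pc
Star 2: M = m − 5 log₁₀ d + 5 = 3.98 − 5·0.4996 + 5 = 6.482
ΔM = M_1 − M_2 = 9.972 − (6.482) = 3.490; smaller M is more luminous → Star 2.
L ratio = 10^(0.4 |ΔM|) = 10^1.396 = 24.90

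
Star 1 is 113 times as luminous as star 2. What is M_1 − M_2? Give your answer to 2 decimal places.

M_1 − M_2 ≈ -5.13

Pogson: ΔM = −2.5 log₁₀(ratio) = −2.5 log₁₀(113) = −2.5 × 2.0531 = -5.133
Star 1 is brighter, so it has the smaller magnitude: the difference is negative.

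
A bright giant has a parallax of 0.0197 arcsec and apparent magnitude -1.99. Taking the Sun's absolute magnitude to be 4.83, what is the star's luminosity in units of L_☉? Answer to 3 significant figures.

d = 1/p = 1/0.0197″ = 50.76 pc
M = m − 5 log₁₀ d + 5 = -1.99 − 5·1.7055 + 5 = -5.518
M − M_☉ = -5.518 − 4.83 = -10.348
L/L_☉ = 10^(−0.4 × -10.348) = 13770

L/L_☉ ≈ 13800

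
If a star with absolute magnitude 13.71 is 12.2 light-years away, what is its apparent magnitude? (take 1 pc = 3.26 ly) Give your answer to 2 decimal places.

m ≈ 11.58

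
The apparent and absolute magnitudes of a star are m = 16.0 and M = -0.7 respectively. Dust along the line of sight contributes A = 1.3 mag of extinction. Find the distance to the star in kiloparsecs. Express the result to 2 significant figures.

d ≈ 12 kpc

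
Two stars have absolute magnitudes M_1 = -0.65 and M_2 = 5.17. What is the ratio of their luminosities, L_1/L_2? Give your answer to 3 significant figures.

ΔM = M_1 − M_2 = -5.82
L_1/L_2 = 10^(−0.4 ΔM) = 10^2.328 = 212.8

L_1/L_2 ≈ 213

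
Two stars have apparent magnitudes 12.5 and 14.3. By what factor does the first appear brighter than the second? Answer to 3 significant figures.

Δm = 12.5 − (14.3) = -1.8
Flux ratio = 10^(−0.4 Δm) = 10^(−0.4 × -1.8) = 10^0.720 = 5.248

5.25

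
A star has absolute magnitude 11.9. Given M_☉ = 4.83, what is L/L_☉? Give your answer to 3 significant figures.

M − M_☉ = 11.9 − 4.83 = 7.070
L/L_☉ = 10^(−0.4 (M − M_☉)) = 10^-2.828 = 1.486×10^-3

L/L_☉ ≈ 1.49×10^-3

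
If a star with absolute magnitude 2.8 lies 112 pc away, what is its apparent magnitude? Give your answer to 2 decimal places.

m ≈ 8.05

m = M + 5 log₁₀ d − 5 = 2.8 + 5·2.0492 − 5 = 8.046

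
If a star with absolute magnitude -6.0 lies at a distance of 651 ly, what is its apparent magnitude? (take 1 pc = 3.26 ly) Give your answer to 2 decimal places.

m ≈ 0.50

d = 651 ly / 3.26 = 199.7 pc
m = M + 5 log₁₀ d − 5 = -6.0 + 5·2.3004 − 5 = 0.502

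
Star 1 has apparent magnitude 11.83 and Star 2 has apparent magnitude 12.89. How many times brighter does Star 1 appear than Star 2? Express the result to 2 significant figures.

2.7

Magnitude difference = -1.06
Flux ratio = 10^(−0.4 Δm) = 10^(−0.4 × -1.06) = 10^0.424 = 2.655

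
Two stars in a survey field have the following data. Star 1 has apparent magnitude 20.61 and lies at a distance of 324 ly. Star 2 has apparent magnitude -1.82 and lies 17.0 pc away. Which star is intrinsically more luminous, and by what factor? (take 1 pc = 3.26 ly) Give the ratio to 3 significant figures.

Star 2 is more luminous, by a factor of 2.74×10^7.

Star 1: d = 324 ly / 3.26 = 99.39 pc
Star 1: M = m − 5 log₁₀ d + 5 = 20.61 − 5·1.9973 + 5 = 15.623
Star 2: M = m − 5 log₁₀ d + 5 = -1.82 − 5·1.2304 + 5 = -2.972
ΔM = M_1 − M_2 = 15.623 − (-2.972) = 18.596; smaller M is more luminous → Star 2.
L ratio = 10^(0.4 |ΔM|) = 10^7.438 = 2.743×10^7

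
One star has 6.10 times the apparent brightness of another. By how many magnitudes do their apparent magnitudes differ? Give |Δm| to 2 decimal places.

|Δm| ≈ 1.96

Pogson: Δm = −2.5 log₁₀(ratio) = −2.5 log₁₀(6.10) = −2.5 × 0.7853 = -1.963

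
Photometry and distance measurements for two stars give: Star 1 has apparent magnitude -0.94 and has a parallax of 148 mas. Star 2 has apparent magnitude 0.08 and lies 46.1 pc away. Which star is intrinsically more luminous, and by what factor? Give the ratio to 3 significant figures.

Star 2 is more luminous, by a factor of 18.2.

Star 1: p = 148 mas = 0.148″ → d = 1/p = 6.757 pc
Star 1: M = m − 5 log₁₀ d + 5 = -0.94 − 5·0.8297 + 5 = -0.089
Star 2: M = m − 5 log₁₀ d + 5 = 0.08 − 5·1.6637 + 5 = -3.239
ΔM = M_1 − M_2 = -0.089 − (-3.239) = 3.150; smaller M is more luminous → Star 2.
L ratio = 10^(0.4 |ΔM|) = 10^1.260 = 18.19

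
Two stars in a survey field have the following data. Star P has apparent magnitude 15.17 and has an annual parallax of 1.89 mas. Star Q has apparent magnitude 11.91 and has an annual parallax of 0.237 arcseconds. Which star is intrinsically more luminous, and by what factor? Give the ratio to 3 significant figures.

Star P is more luminous, by a factor of 781.

Star P: p = 1.89 mas = 1.89×10^-3″ → d = 1/p = 529.1 pc
Star P: M = m − 5 log₁₀ d + 5 = 15.17 − 5·2.7235 + 5 = 6.552
Star Q: d = 1/p = 1/0.237″ = 4.219 pc
Star Q: M = m − 5 log₁₀ d + 5 = 11.91 − 5·0.6253 + 5 = 13.784
ΔM = M_P − M_Q = 6.552 − (13.784) = -7.231; smaller M is more luminous → Star P.
L ratio = 10^(0.4 |ΔM|) = 10^2.893 = 780.9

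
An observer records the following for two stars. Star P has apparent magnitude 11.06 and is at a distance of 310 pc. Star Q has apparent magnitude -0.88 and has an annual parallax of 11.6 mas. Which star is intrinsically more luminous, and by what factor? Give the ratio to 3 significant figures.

Star Q is more luminous, by a factor of 4620.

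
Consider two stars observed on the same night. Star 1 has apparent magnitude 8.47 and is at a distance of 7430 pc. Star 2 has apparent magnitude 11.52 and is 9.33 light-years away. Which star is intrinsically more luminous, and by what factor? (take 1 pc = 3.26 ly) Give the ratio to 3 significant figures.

Star 1 is more luminous, by a factor of 1.12×10^8.

Star 1: M = m − 5 log₁₀ d + 5 = 8.47 − 5·3.8710 + 5 = -5.885
Star 2: d = 9.33 ly / 3.26 = 2.862 pc
Star 2: M = m − 5 log₁₀ d + 5 = 11.52 − 5·0.4567 + 5 = 14.237
ΔM = M_1 − M_2 = -5.885 − (14.237) = -20.122; smaller M is more luminous → Star 1.
L ratio = 10^(0.4 |ΔM|) = 10^8.049 = 1.119×10^8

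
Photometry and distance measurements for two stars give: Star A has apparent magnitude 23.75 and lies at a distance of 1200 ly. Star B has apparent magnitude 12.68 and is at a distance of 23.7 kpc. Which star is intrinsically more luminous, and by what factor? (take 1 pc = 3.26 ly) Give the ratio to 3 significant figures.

Star B is more luminous, by a factor of 1.11×10^8.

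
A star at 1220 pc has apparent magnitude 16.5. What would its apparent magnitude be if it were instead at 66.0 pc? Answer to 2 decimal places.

Flux ∝ 1/d², so Δm = 5 log₁₀(d₂/d₁) = 5 log₁₀(66.0/1220) = -6.334
m₂ = m₁ + Δm = 16.5 + (-6.334) = 10.166

m ≈ 10.17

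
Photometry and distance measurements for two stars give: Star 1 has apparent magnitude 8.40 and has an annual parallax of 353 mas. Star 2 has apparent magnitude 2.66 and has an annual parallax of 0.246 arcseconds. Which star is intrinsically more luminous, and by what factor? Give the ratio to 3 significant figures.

Star 2 is more luminous, by a factor of 407.

Star 1: p = 353 mas = 0.353″ → d = 1/p = 2.833 pc
Star 1: M = m − 5 log₁₀ d + 5 = 8.40 − 5·0.4522 + 5 = 11.139
Star 2: d = 1/p = 1/0.246″ = 4.065 pc
Star 2: M = m − 5 log₁₀ d + 5 = 2.66 − 5·0.6091 + 5 = 4.615
ΔM = M_1 − M_2 = 11.139 − (4.615) = 6.524; smaller M is more luminous → Star 2.
L ratio = 10^(0.4 |ΔM|) = 10^2.610 = 407.1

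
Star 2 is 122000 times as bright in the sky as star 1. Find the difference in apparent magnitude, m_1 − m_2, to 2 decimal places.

m_1 − m_2 ≈ 12.72

Pogson: Δm = −2.5 log₁₀(ratio) = −2.5 log₁₀(122000) = −2.5 × 5.0864 = -12.716
Star 2 is brighter so has the smaller magnitude: m_1 − m_2 is positive.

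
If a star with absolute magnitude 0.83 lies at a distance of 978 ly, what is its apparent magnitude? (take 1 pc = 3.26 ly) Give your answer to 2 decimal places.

m ≈ 8.22

d = 978 ly / 3.26 = 300.0 pc
m = M + 5 log₁₀ d − 5 = 0.83 + 5·2.4771 − 5 = 8.216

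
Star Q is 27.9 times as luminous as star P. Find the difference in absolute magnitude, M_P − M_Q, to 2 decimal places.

Pogson: ΔM = −2.5 log₁₀(ratio) = −2.5 log₁₀(27.9) = −2.5 × 1.4456 = -3.614
Star Q is brighter so has the smaller magnitude: M_P − M_Q is positive.

M_P − M_Q ≈ 3.61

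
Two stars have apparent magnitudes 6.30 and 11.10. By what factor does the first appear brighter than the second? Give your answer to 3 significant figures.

83.2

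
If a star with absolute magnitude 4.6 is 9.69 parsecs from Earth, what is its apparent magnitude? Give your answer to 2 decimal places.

m = M + 5 log₁₀ d − 5 = 4.6 + 5·0.9863 − 5 = 4.532

m ≈ 4.53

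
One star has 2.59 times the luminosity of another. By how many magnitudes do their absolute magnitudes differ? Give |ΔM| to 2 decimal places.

Pogson: ΔM = −2.5 log₁₀(ratio) = −2.5 log₁₀(2.59) = −2.5 × 0.4133 = -1.033

|ΔM| ≈ 1.03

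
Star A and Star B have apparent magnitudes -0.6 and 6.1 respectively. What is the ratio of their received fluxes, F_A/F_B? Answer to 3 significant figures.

F_A/F_B ≈ 479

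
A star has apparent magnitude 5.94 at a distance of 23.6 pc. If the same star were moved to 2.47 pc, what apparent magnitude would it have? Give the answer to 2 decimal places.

Flux ∝ 1/d², so Δm = 5 log₁₀(d₂/d₁) = 5 log₁₀(2.47/23.6) = -4.901
m₂ = m₁ + Δm = 5.94 + (-4.901) = 1.039

m ≈ 1.04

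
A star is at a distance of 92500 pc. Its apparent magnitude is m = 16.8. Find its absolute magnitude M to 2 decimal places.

5 log₁₀(d/10 pc) = 5 log₁₀(92500) − 5 = 19.831
M = m − 5 log₁₀(d/10) = 16.8 − 19.831 = -3.031

M ≈ -3.03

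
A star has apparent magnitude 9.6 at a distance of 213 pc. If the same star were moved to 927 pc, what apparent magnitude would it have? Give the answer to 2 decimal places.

m ≈ 12.79

Flux ∝ 1/d², so Δm = 5 log₁₀(d₂/d₁) = 5 log₁₀(927/213) = 3.194
m₂ = m₁ + Δm = 9.6 + (3.194) = 12.794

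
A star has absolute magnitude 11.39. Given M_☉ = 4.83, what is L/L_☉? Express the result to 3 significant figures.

M − M_☉ = 11.39 − 4.83 = 6.560
L/L_☉ = 10^(−0.4 (M − M_☉)) = 10^-2.624 = 2.377×10^-3

L/L_☉ ≈ 2.38×10^-3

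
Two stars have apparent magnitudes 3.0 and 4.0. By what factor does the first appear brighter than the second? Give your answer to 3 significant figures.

2.51

Δm = 3.0 − (4.0) = -1.0
Flux ratio = 10^(−0.4 Δm) = 10^(−0.4 × -1.0) = 10^0.400 = 2.512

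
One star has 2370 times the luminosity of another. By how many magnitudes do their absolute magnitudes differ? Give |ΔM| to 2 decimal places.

|ΔM| ≈ 8.44

Pogson: ΔM = −2.5 log₁₀(ratio) = −2.5 log₁₀(2370) = −2.5 × 3.3747 = -8.437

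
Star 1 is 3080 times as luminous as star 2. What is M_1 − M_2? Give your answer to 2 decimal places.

Pogson: ΔM = −2.5 log₁₀(ratio) = −2.5 log₁₀(3080) = −2.5 × 3.4886 = -8.721
Star 1 is brighter, so it has the smaller magnitude: the difference is negative.

M_1 − M_2 ≈ -8.72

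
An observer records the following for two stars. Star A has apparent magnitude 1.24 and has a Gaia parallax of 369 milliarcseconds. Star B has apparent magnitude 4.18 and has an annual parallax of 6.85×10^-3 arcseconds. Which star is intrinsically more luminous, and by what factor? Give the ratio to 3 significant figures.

Star B is more luminous, by a factor of 193.

Star A: p = 369 mas = 0.369″ → d = 1/p = 2.710 pc
Star A: M = m − 5 log₁₀ d + 5 = 1.24 − 5·0.4330 + 5 = 4.075
Star B: d = 1/p = 1/6.85×10^-3″ = 146.0 pc
Star B: M = m − 5 log₁₀ d + 5 = 4.18 − 5·2.1643 + 5 = -1.642
ΔM = M_A − M_B = 4.075 − (-1.642) = 5.717; smaller M is more luminous → Star B.
L ratio = 10^(0.4 |ΔM|) = 10^2.287 = 193.5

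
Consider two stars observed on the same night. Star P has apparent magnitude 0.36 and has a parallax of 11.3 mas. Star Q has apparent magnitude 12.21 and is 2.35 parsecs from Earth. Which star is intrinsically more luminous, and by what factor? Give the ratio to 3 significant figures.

Star P: p = 11.3 mas = 0.0113″ → d = 1/p = 88.50 pc
Star P: M = m − 5 log₁₀ d + 5 = 0.36 − 5·1.9469 + 5 = -4.375
Star Q: M = m − 5 log₁₀ d + 5 = 12.21 − 5·0.3711 + 5 = 15.355
ΔM = M_P − M_Q = -4.375 − (15.355) = -19.729; smaller M is more luminous → Star P.
L ratio = 10^(0.4 |ΔM|) = 10^7.892 = 7.793×10^7

Star P is more luminous, by a factor of 7.79×10^7.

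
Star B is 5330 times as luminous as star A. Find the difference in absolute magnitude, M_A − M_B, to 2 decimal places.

M_A − M_B ≈ 9.32

Pogson: ΔM = −2.5 log₁₀(ratio) = −2.5 log₁₀(5330) = −2.5 × 3.7267 = -9.317
Star B is brighter so has the smaller magnitude: M_A − M_B is positive.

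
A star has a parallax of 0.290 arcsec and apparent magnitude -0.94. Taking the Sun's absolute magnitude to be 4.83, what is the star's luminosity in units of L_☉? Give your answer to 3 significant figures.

d = 1/p = 1/0.290″ = 3.448 pc
M = m − 5 log₁₀ d + 5 = -0.94 − 5·0.5376 + 5 = 1.372
M − M_☉ = 1.372 − 4.83 = -3.458
L/L_☉ = 10^(−0.4 × -3.458) = 24.17

L/L_☉ ≈ 24.2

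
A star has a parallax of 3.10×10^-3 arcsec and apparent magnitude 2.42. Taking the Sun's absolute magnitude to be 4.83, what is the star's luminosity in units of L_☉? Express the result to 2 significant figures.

d = 1/p = 1/3.10×10^-3″ = 322.6 pc
M = m − 5 log₁₀ d + 5 = 2.42 − 5·2.5086 + 5 = -5.123
M − M_☉ = -5.123 − 4.83 = -9.953
L/L_☉ = 10^(−0.4 × -9.953) = 9578

L/L_☉ ≈ 9600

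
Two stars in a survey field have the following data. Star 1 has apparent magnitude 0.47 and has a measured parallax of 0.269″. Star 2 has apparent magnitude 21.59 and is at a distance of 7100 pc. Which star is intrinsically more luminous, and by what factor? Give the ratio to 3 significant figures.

Star 1: d = 1/p = 1/0.269″ = 3.717 pc
Star 1: M = m − 5 log₁₀ d + 5 = 0.47 − 5·0.5702 + 5 = 2.619
Star 2: M = m − 5 log₁₀ d + 5 = 21.59 − 5·3.8513 + 5 = 7.334
ΔM = M_1 − M_2 = 2.619 − (7.334) = -4.715; smaller M is more luminous → Star 1.
L ratio = 10^(0.4 |ΔM|) = 10^1.886 = 76.91

Star 1 is more luminous, by a factor of 76.9.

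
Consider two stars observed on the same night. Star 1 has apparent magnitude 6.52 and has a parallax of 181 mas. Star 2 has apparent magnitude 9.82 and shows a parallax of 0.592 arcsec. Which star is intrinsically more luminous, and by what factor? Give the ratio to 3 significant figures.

Star 1: p = 181 mas = 0.181″ → d = 1/p = 5.525 pc
Star 1: M = m − 5 log₁₀ d + 5 = 6.52 − 5·0.7423 + 5 = 7.808
Star 2: d = 1/p = 1/0.592″ = 1.689 pc
Star 2: M = m − 5 log₁₀ d + 5 = 9.82 − 5·0.2277 + 5 = 13.682
ΔM = M_1 − M_2 = 7.808 − (13.682) = -5.873; smaller M is more luminous → Star 1.
L ratio = 10^(0.4 |ΔM|) = 10^2.349 = 223.5

Star 1 is more luminous, by a factor of 224.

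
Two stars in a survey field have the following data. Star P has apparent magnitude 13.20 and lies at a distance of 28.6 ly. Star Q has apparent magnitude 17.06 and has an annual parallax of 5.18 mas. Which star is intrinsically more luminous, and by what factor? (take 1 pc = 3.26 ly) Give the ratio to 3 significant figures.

Star Q is more luminous, by a factor of 13.8.

Star P: d = 28.6 ly / 3.26 = 8.773 pc
Star P: M = m − 5 log₁₀ d + 5 = 13.20 − 5·0.9431 + 5 = 13.484
Star Q: p = 5.18 mas = 5.18×10^-3″ → d = 1/p = 193.1 pc
Star Q: M = m − 5 log₁₀ d + 5 = 17.06 − 5·2.2857 + 5 = 10.632
ΔM = M_P − M_Q = 13.484 − (10.632) = 2.853; smaller M is more luminous → Star Q.
L ratio = 10^(0.4 |ΔM|) = 10^1.141 = 13.84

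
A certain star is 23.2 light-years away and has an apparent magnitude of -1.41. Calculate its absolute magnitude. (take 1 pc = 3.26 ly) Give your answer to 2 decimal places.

d = 23.2 ly / 3.26 = 7.117 pc
5 log₁₀(d/10 pc) = 5 log₁₀(7.117) − 5 = -0.739
M = m − 5 log₁₀(d/10) = -1.41 + 0.739 = -0.671

M ≈ -0.67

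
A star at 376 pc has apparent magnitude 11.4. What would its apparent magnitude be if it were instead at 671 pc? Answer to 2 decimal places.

m ≈ 12.66

Flux ∝ 1/d², so Δm = 5 log₁₀(d₂/d₁) = 5 log₁₀(671/376) = 1.258
m₂ = m₁ + Δm = 11.4 + (1.258) = 12.658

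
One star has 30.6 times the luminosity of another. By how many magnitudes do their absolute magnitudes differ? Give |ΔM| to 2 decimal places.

|ΔM| ≈ 3.71

Pogson: ΔM = −2.5 log₁₀(ratio) = −2.5 log₁₀(30.6) = −2.5 × 1.4857 = -3.714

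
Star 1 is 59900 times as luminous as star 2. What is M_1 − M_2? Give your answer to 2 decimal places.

Pogson: ΔM = −2.5 log₁₀(ratio) = −2.5 log₁₀(59900) = −2.5 × 4.7774 = -11.944
Star 1 is brighter, so it has the smaller magnitude: the difference is negative.

M_1 − M_2 ≈ -11.94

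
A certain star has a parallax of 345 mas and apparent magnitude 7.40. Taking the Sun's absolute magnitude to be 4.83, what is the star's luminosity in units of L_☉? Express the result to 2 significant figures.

L/L_☉ ≈ 7.9×10^-3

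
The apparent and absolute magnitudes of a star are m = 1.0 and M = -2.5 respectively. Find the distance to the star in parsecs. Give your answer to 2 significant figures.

d ≈ 50 pc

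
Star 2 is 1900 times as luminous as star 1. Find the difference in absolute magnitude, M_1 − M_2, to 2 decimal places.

M_1 − M_2 ≈ 8.20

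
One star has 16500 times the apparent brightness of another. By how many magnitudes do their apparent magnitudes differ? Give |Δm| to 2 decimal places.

|Δm| ≈ 10.54

Pogson: Δm = −2.5 log₁₀(ratio) = −2.5 log₁₀(16500) = −2.5 × 4.2175 = -10.544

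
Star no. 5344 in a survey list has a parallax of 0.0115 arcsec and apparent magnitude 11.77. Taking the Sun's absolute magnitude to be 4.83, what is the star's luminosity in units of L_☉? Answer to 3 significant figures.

L/L_☉ ≈ 0.127

d = 1/p = 1/0.0115″ = 86.96 pc
M = m − 5 log₁₀ d + 5 = 11.77 − 5·1.9393 + 5 = 7.073
M − M_☉ = 7.073 − 4.83 = 2.243
L/L_☉ = 10^(−0.4 × 2.243) = 0.1266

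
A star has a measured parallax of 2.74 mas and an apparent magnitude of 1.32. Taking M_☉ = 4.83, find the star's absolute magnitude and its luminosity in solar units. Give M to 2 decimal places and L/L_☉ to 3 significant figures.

M ≈ -6.49; L/L_☉ ≈ 33800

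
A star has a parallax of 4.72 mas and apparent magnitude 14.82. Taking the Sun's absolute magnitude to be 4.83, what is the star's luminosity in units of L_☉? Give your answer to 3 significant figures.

L/L_☉ ≈ 0.0453

d = 1/p = 1000/4.72 mas = 211.9 pc
M = m − 5 log₁₀ d + 5 = 14.82 − 5·2.3261 + 5 = 8.190
M − M_☉ = 8.190 − 4.83 = 3.360
L/L_☉ = 10^(−0.4 × 3.360) = 0.04530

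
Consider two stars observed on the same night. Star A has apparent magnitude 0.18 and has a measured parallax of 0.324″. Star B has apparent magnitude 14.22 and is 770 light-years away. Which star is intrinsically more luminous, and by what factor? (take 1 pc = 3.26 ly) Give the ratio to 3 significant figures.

Star A is more luminous, by a factor of 70.5.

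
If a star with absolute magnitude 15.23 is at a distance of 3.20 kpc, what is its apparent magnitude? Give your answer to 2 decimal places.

m ≈ 27.76

d = 3.20 kpc = 3200 pc
m = M + 5 log₁₀ d − 5 = 15.23 + 5·3.5051 − 5 = 27.756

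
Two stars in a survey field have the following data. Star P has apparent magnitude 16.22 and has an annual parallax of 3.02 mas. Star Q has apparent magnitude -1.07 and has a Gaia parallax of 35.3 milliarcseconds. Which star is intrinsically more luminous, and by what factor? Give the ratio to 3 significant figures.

Star P: p = 3.02 mas = 3.02×10^-3″ → d = 1/p = 331.1 pc
Star P: M = m − 5 log₁₀ d + 5 = 16.22 − 5·2.5200 + 5 = 8.620
Star Q: p = 35.3 mas = 0.0353″ → d = 1/p = 28.33 pc
Star Q: M = m − 5 log₁₀ d + 5 = -1.07 − 5·1.4522 + 5 = -3.331
ΔM = M_P − M_Q = 8.620 − (-3.331) = 11.951; smaller M is more luminous → Star Q.
L ratio = 10^(0.4 |ΔM|) = 10^4.780 = 60320

Star Q is more luminous, by a factor of 60300.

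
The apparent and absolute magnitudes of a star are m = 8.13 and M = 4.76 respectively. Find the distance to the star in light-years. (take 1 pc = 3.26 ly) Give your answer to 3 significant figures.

d ≈ 154 ly

Distance modulus: m − M = 8.13 − (4.76) = 3.370
m − M = 5 log₁₀ d − 5
log₁₀ d = (m − M)/5 + 1 = 1.6740
d = 10^1.6740 = 47.21 pc
= 153.9 ly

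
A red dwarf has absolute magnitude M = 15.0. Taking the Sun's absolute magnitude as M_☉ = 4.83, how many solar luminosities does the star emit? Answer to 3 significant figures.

L/L_☉ ≈ 8.55×10^-5

M − M_☉ = 15.0 − 4.83 = 10.170
L/L_☉ = 10^(−0.4 (M − M_☉)) = 10^-4.068 = 8.551×10^-5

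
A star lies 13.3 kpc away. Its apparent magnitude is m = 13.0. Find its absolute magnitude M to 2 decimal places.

d = 13.3 kpc = 13300 pc
5 log₁₀(d/10 pc) = 5 log₁₀(13300) − 5 = 15.619
M = m − 5 log₁₀(d/10) = 13.0 − 15.619 = -2.619

M ≈ -2.62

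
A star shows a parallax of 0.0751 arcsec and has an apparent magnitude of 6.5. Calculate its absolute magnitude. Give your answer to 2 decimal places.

M ≈ 5.88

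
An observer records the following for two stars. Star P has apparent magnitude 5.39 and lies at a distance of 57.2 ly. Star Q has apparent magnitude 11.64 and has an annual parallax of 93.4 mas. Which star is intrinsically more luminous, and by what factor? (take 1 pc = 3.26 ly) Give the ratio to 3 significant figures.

Star P is more luminous, by a factor of 849.

Star P: d = 57.2 ly / 3.26 = 17.55 pc
Star P: M = m − 5 log₁₀ d + 5 = 5.39 − 5·1.2442 + 5 = 4.169
Star Q: p = 93.4 mas = 0.0934″ → d = 1/p = 10.71 pc
Star Q: M = m − 5 log₁₀ d + 5 = 11.64 − 5·1.0297 + 5 = 11.492
ΔM = M_P − M_Q = 4.169 − (11.492) = -7.323; smaller M is more luminous → Star P.
L ratio = 10^(0.4 |ΔM|) = 10^2.929 = 849.3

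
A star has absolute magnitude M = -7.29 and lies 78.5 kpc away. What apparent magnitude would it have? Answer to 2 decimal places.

d = 78.5 kpc = 78500 pc
m = M + 5 log₁₀ d − 5 = -7.29 + 5·4.8949 − 5 = 12.184

m ≈ 12.18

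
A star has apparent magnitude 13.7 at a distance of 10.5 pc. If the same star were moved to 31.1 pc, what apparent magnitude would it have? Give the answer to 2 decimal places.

Flux ∝ 1/d², so Δm = 5 log₁₀(d₂/d₁) = 5 log₁₀(31.1/10.5) = 2.358
m₂ = m₁ + Δm = 13.7 + (2.358) = 16.058

m ≈ 16.06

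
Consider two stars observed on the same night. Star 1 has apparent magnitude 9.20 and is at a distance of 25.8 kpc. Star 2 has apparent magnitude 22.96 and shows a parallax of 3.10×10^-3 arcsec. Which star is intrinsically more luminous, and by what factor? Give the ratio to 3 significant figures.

Star 1 is more luminous, by a factor of 2.04×10^9.

Star 1: d = 25.8 kpc = 25800 pc
Star 1: M = m − 5 log₁₀ d + 5 = 9.20 − 5·4.4116 + 5 = -7.858
Star 2: d = 1/p = 1/3.10×10^-3″ = 322.6 pc
Star 2: M = m − 5 log₁₀ d + 5 = 22.96 − 5·2.5086 + 5 = 15.417
ΔM = M_1 − M_2 = -7.858 − (15.417) = -23.275; smaller M is more luminous → Star 1.
L ratio = 10^(0.4 |ΔM|) = 10^9.310 = 2.042×10^9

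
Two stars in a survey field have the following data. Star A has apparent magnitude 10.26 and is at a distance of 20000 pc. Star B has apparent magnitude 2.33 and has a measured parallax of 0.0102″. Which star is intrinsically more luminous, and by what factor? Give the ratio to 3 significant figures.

Star A is more luminous, by a factor of 28.0.

Star A: M = m − 5 log₁₀ d + 5 = 10.26 − 5·4.3010 + 5 = -6.245
Star B: d = 1/p = 1/0.0102″ = 98.04 pc
Star B: M = m − 5 log₁₀ d + 5 = 2.33 − 5·1.9914 + 5 = -2.627
ΔM = M_A − M_B = -6.245 − (-2.627) = -3.618; smaller M is more luminous → Star A.
L ratio = 10^(0.4 |ΔM|) = 10^1.447 = 28.01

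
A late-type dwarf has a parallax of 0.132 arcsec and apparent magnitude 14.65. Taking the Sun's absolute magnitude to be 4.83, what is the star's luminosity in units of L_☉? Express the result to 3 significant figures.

d = 1/p = 1/0.132″ = 7.576 pc
M = m − 5 log₁₀ d + 5 = 14.65 − 5·0.8794 + 5 = 15.253
M − M_☉ = 15.253 − 4.83 = 10.423
L/L_☉ = 10^(−0.4 × 10.423) = 6.774×10^-5

L/L_☉ ≈ 6.77×10^-5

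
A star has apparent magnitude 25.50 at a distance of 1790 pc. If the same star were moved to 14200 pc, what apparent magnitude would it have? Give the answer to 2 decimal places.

Flux ∝ 1/d², so Δm = 5 log₁₀(d₂/d₁) = 5 log₁₀(14200/1790) = 4.497
m₂ = m₁ + Δm = 25.50 + (4.497) = 29.997

m ≈ 30.00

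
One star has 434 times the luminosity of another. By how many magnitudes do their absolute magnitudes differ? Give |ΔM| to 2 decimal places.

|ΔM| ≈ 6.59

Pogson: ΔM = −2.5 log₁₀(ratio) = −2.5 log₁₀(434) = −2.5 × 2.6375 = -6.594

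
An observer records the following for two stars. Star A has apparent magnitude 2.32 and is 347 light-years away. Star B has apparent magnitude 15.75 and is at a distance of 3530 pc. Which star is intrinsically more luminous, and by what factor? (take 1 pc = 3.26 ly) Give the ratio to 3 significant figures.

Star A: d = 347 ly / 3.26 = 106.4 pc
Star A: M = m − 5 log₁₀ d + 5 = 2.32 − 5·2.0271 + 5 = -2.816
Star B: M = m − 5 log₁₀ d + 5 = 15.75 − 5·3.5478 + 5 = 3.011
ΔM = M_A − M_B = -2.816 − (3.011) = -5.827; smaller M is more luminous → Star A.
L ratio = 10^(0.4 |ΔM|) = 10^2.331 = 214.1

Star A is more luminous, by a factor of 214.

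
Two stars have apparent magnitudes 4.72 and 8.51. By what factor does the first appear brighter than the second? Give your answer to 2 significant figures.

33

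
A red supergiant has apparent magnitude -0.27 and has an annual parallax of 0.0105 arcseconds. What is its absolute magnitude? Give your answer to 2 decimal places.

d = 1/p = 1/0.0105″ = 95.24 pc
5 log₁₀(d/10 pc) = 5 log₁₀(95.24) − 5 = 4.894
M = m − 5 log₁₀(d/10) = -0.27 − 4.894 = -5.164

M ≈ -5.16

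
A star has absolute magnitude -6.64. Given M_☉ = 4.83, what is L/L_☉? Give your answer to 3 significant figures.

L/L_☉ ≈ 38700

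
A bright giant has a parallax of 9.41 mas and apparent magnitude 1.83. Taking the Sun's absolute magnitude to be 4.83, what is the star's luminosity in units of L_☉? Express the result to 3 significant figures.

d = 1/p = 1000/9.41 mas = 106.3 pc
M = m − 5 log₁₀ d + 5 = 1.83 − 5·2.0264 + 5 = -3.302
M − M_☉ = -3.302 − 4.83 = -8.132
L/L_☉ = 10^(−0.4 × -8.132) = 1790

L/L_☉ ≈ 1790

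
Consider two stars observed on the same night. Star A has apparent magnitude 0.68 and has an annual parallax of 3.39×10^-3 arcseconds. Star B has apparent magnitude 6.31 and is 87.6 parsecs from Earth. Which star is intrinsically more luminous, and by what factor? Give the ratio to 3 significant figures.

Star A: d = 1/p = 1/3.39×10^-3″ = 295.0 pc
Star A: M = m − 5 log₁₀ d + 5 = 0.68 − 5·2.4698 + 5 = -6.669
Star B: M = m − 5 log₁₀ d + 5 = 6.31 − 5·1.9425 + 5 = 1.597
ΔM = M_A − M_B = -6.669 − (1.597) = -8.266; smaller M is more luminous → Star A.
L ratio = 10^(0.4 |ΔM|) = 10^3.307 = 2026

Star A is more luminous, by a factor of 2030.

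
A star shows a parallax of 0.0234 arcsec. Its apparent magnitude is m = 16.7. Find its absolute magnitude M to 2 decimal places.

M ≈ 13.55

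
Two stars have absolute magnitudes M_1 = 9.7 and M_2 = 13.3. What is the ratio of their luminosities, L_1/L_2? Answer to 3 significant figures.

ΔM = M_1 − M_2 = -3.6
L_1/L_2 = 10^(−0.4 ΔM) = 10^1.440 = 27.54

L_1/L_2 ≈ 27.5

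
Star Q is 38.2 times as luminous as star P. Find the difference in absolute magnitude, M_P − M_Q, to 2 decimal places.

Pogson: ΔM = −2.5 log₁₀(ratio) = −2.5 log₁₀(38.2) = −2.5 × 1.5821 = -3.955
Star Q is brighter so has the smaller magnitude: M_P − M_Q is positive.

M_P − M_Q ≈ 3.96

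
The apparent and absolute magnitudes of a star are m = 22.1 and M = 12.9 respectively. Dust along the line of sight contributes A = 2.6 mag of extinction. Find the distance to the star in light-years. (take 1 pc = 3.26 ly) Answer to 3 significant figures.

d ≈ 681 ly

m − M = 5 log₁₀(d/10 pc) + A  ⇒  22.1 − (12.9) − 2.6 = 5 log₁₀(d/10)
6.600 = 5 log₁₀(d/10)
log₁₀ d = (m − M − A)/5 + 1 = 2.3200
d = 10^2.3200 = 208.9 pc
= 681.1 ly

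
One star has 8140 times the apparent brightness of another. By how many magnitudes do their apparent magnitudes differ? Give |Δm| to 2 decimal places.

|Δm| ≈ 9.78

Pogson: Δm = −2.5 log₁₀(ratio) = −2.5 log₁₀(8140) = −2.5 × 3.9106 = -9.777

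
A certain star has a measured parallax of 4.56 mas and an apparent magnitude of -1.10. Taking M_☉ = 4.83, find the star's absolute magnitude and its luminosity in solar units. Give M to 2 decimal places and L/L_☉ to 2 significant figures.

d = 1/p = 1000/4.56 mas = 219.3 pc
M = m − 5 log₁₀ d + 5 = -1.10 − 5·2.3410 + 5 = -7.805
M − M_☉ = -7.805 − 4.83 = -12.635
L/L_☉ = 10^(−0.4 × -12.635) = 113300

M ≈ -7.81; L/L_☉ ≈ 110000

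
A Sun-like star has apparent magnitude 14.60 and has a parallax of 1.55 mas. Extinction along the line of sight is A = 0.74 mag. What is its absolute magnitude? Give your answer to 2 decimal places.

M ≈ 4.81

p = 1.55 mas = 1.55×10^-3″ → d = 1/p = 645.2 pc
5 log₁₀(d/10 pc) = 5 log₁₀(645.2) − 5 = 9.048
M = m − 5 log₁₀(d/10) − A = 14.60 − 9.048 − 0.74 = 4.812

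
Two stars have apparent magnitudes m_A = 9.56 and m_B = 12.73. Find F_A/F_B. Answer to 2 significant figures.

Magnitude difference = -3.17
Flux ratio = 10^(−0.4 Δm) = 10^(−0.4 × -3.17) = 10^1.268 = 18.54

F_A/F_B ≈ 19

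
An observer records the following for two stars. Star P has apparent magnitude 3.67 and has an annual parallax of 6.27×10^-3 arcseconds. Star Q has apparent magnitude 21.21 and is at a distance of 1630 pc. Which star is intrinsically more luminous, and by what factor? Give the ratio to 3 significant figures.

Star P is more luminous, by a factor of 99300.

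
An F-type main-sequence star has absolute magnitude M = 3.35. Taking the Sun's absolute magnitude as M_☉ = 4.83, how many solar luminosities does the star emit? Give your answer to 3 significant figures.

M − M_☉ = 3.35 − 4.83 = -1.480
L/L_☉ = 10^(−0.4 (M − M_☉)) = 10^0.592 = 3.908

L/L_☉ ≈ 3.91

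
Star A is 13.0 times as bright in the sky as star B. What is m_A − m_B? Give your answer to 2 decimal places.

Pogson: Δm = −2.5 log₁₀(ratio) = −2.5 log₁₀(13.0) = −2.5 × 1.1139 = -2.785
Star A is brighter, so it has the smaller magnitude: the difference is negative.

m_A − m_B ≈ -2.78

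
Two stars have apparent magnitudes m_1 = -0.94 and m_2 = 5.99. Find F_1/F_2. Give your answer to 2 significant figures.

Δm = -0.94 − (5.99) = -6.93
Flux ratio = 10^(−0.4 Δm) = 10^(−0.4 × -6.93) = 10^2.772 = 591.6

F_1/F_2 ≈ 590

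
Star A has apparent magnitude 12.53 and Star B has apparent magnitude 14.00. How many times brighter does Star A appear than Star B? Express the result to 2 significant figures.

3.9

Magnitude difference = -1.47
Flux ratio = 10^(−0.4 Δm) = 10^(−0.4 × -1.47) = 10^0.588 = 3.873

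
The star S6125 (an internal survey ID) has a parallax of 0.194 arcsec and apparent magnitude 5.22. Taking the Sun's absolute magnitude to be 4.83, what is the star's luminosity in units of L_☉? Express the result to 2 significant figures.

L/L_☉ ≈ 0.19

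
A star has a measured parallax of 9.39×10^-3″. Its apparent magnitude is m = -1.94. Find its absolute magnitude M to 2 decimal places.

M ≈ -7.08

d = 1/p = 1/9.39×10^-3″ = 106.5 pc
5 log₁₀(d/10 pc) = 5 log₁₀(106.5) − 5 = 5.137
M = m − 5 log₁₀(d/10) = -1.94 − 5.137 = -7.077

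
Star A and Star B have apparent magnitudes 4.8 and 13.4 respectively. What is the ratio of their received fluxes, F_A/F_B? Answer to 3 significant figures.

F_A/F_B ≈ 2750

Δm = 4.8 − (13.4) = -8.6
Flux ratio = 10^(−0.4 Δm) = 10^(−0.4 × -8.6) = 10^3.440 = 2754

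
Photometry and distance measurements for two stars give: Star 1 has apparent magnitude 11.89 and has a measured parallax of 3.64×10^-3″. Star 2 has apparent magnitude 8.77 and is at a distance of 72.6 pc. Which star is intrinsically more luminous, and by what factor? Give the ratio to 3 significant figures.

Star 2 is more luminous, by a factor of 1.24.

Star 1: d = 1/p = 1/3.64×10^-3″ = 274.7 pc
Star 1: M = m − 5 log₁₀ d + 5 = 11.89 − 5·2.4389 + 5 = 4.696
Star 2: M = m − 5 log₁₀ d + 5 = 8.77 − 5·1.8609 + 5 = 4.465
ΔM = M_1 − M_2 = 4.696 − (4.465) = 0.230; smaller M is more luminous → Star 2.
L ratio = 10^(0.4 |ΔM|) = 10^0.092 = 1.236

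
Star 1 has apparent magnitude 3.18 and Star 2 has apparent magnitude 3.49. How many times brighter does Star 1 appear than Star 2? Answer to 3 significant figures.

Magnitude difference = -0.31
Flux ratio = 10^(−0.4 Δm) = 10^(−0.4 × -0.31) = 10^0.124 = 1.330

1.33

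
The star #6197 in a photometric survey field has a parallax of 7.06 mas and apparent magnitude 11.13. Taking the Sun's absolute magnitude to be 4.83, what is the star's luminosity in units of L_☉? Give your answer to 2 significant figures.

L/L_☉ ≈ 0.61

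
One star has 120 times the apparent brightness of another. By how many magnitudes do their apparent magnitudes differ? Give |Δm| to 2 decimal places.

Pogson: Δm = −2.5 log₁₀(ratio) = −2.5 log₁₀(120) = −2.5 × 2.0792 = -5.198

|Δm| ≈ 5.20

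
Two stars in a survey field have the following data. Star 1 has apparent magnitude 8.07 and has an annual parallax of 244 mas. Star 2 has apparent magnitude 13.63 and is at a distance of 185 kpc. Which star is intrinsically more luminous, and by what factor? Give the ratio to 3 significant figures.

Star 2 is more luminous, by a factor of 1.22×10^7.

Star 1: p = 244 mas = 0.244″ → d = 1/p = 4.098 pc
Star 1: M = m − 5 log₁₀ d + 5 = 8.07 − 5·0.6126 + 5 = 10.007
Star 2: d = 185 kpc = 185000 pc
Star 2: M = m − 5 log₁₀ d + 5 = 13.63 − 5·5.2672 + 5 = -7.706
ΔM = M_1 − M_2 = 10.007 − (-7.706) = 17.713; smaller M is more luminous → Star 2.
L ratio = 10^(0.4 |ΔM|) = 10^7.085 = 1.217×10^7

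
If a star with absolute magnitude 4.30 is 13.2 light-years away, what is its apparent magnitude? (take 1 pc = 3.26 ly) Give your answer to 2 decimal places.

m ≈ 2.34

d = 13.2 ly / 3.26 = 4.049 pc
m = M + 5 log₁₀ d − 5 = 4.30 + 5·0.6074 − 5 = 2.337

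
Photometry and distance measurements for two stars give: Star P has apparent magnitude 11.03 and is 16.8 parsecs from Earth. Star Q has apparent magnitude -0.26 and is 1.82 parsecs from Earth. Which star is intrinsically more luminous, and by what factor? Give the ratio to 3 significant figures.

Star Q is more luminous, by a factor of 385.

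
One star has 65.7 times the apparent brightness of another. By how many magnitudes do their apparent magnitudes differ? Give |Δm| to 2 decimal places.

|Δm| ≈ 4.54

Pogson: Δm = −2.5 log₁₀(ratio) = −2.5 log₁₀(65.7) = −2.5 × 1.8176 = -4.544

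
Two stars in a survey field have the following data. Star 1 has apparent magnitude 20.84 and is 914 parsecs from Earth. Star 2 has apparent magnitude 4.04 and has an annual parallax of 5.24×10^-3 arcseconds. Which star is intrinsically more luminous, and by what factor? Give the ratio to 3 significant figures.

Star 2 is more luminous, by a factor of 229000.

Star 1: M = m − 5 log₁₀ d + 5 = 20.84 − 5·2.9609 + 5 = 11.035
Star 2: d = 1/p = 1/5.24×10^-3″ = 190.8 pc
Star 2: M = m − 5 log₁₀ d + 5 = 4.04 − 5·2.2807 + 5 = -2.363
ΔM = M_1 − M_2 = 11.035 − (-2.363) = 13.399; smaller M is more luminous → Star 2.
L ratio = 10^(0.4 |ΔM|) = 10^5.359 = 228800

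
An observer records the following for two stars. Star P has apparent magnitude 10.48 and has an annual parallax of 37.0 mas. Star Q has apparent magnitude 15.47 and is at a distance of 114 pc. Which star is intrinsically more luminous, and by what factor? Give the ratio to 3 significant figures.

Star P: p = 37.0 mas = 0.0370″ → d = 1/p = 27.03 pc
Star P: M = m − 5 log₁₀ d + 5 = 10.48 − 5·1.4318 + 5 = 8.321
Star Q: M = m − 5 log₁₀ d + 5 = 15.47 − 5·2.0569 + 5 = 10.185
ΔM = M_P − M_Q = 8.321 − (10.185) = -1.864; smaller M is more luminous → Star P.
L ratio = 10^(0.4 |ΔM|) = 10^0.746 = 5.569

Star P is more luminous, by a factor of 5.57.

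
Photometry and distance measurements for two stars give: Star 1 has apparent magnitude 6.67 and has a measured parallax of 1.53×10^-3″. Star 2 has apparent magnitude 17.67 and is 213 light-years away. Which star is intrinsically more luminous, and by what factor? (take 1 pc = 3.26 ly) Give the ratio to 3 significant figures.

Star 1 is more luminous, by a factor of 2.51×10^6.

Star 1: d = 1/p = 1/1.53×10^-3″ = 653.6 pc
Star 1: M = m − 5 log₁₀ d + 5 = 6.67 − 5·2.8153 + 5 = -2.407
Star 2: d = 213 ly / 3.26 = 65.34 pc
Star 2: M = m − 5 log₁₀ d + 5 = 17.67 − 5·1.8152 + 5 = 13.594
ΔM = M_1 − M_2 = -2.407 − (13.594) = -16.001; smaller M is more luminous → Star 1.
L ratio = 10^(0.4 |ΔM|) = 10^6.400 = 2.514×10^6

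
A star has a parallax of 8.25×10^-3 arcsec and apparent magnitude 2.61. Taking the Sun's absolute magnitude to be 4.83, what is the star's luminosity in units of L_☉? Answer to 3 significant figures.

d = 1/p = 1/8.25×10^-3″ = 121.2 pc
M = m − 5 log₁₀ d + 5 = 2.61 − 5·2.0835 + 5 = -2.808
M − M_☉ = -2.808 − 4.83 = -7.638
L/L_☉ = 10^(−0.4 × -7.638) = 1135

L/L_☉ ≈ 1140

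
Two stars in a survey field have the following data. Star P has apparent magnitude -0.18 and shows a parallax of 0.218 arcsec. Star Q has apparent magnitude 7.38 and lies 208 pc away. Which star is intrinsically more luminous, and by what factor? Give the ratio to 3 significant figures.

Star P: d = 1/p = 1/0.218″ = 4.587 pc
Star P: M = m − 5 log₁₀ d + 5 = -0.18 − 5·0.6615 + 5 = 1.512
Star Q: M = m − 5 log₁₀ d + 5 = 7.38 − 5·2.3181 + 5 = 0.790
ΔM = M_P − M_Q = 1.512 − (0.790) = 0.723; smaller M is more luminous → Star Q.
L ratio = 10^(0.4 |ΔM|) = 10^0.289 = 1.946

Star Q is more luminous, by a factor of 1.95.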